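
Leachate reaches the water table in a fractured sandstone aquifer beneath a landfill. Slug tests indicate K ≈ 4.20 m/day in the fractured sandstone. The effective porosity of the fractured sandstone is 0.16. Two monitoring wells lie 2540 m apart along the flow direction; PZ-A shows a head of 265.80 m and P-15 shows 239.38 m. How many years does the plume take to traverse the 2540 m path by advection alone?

Hydraulic gradient i = (265.80 − 239.38) / 2540 = 26.42 / 2540 = 0.01040.
Darcy flux q = K · i = 4.200 × 0.01040 = 0.04369 m/day.
Seepage velocity v = q / n_e = 0.04369 / 0.16 = 0.2730 m/day.
Travel time t = L / v = 2540 / 0.2730 = 9303 days = 25.47 years.

25.5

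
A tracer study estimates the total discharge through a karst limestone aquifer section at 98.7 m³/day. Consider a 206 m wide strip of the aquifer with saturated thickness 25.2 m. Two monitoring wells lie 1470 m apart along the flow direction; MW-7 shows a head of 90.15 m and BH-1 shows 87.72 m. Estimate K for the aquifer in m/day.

Cross-sectional area A = 206 × 25.2 = 5191 m².
Hydraulic gradient i = (90.15 − 87.72) / 1470 = 2.43 / 1470 = 0.001653.
From Q = K·A·i, K = Q / (A·i) = 98.7 / (5191 × 0.001653) = 11.50 m/day.

11.5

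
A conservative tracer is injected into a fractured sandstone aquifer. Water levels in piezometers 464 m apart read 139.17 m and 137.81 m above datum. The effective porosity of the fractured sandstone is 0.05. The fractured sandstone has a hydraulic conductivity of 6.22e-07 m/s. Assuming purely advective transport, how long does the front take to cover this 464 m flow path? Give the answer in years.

Convert K: 6.22e-07 m/s × 86400 = 0.05374 m/day.
Hydraulic gradient i = (139.17 − 137.81) / 464 = 1.36 / 464 = 0.002931.
Darcy flux q = K · i = 0.05374 × 0.002931 = 0.0001575 m/day.
Seepage velocity v = q / n_e = 0.0001575 / 0.05 = 0.003150 m/day.
Travel time t = L / v = 464 / 0.003150 = 1.473e+05 days = 403.2 years.

403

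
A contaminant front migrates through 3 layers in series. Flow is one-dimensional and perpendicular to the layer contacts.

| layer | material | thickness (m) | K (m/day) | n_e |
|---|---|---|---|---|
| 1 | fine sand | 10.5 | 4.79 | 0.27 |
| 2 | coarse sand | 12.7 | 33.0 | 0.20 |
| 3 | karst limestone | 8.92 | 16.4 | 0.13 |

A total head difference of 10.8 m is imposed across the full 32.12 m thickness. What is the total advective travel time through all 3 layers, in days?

1.89

With flow normal to the layers, continuity requires the same specific discharge q through every layer.
Σ(b_i/K_i) = 10.5/4.79 + 12.7/33.0 + 8.92/16.4 = 3.121 d.
q = Δh / Σ(b_i/K_i) = 10.8 / 3.121 = 3.461 m/day.
In each layer the seepage velocity is v_i = q/n_i, so the layer transit time is t_i = b_i·n_i / q:
  layer 1 (fine sand): t_1 = 10.5 × 0.27 / 3.461 = 0.8192 d
  layer 2 (coarse sand): t_2 = 12.7 × 0.20 / 3.461 = 0.7340 d
  layer 3 (karst limestone): t_3 = 8.92 × 0.13 / 3.461 = 0.3351 d
Total t = Σ t_i = 1.888 days.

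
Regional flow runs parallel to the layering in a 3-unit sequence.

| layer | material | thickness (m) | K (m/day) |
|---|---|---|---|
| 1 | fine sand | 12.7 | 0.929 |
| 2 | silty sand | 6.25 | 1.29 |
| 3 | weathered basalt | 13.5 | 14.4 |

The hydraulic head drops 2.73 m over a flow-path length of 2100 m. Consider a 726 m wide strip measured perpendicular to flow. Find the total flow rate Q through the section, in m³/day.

Flow is parallel to layering, so each bed carries its own Darcy discharge and the transmissivities add.
Σ(K_i·b_i) = 0.929×12.7 + 1.29×6.25 + 14.4×13.5 = 214.3 m²/day.
Hydraulic gradient i = Δh / L = 2.73 / 2100 = 0.001300.
Q = Σ(K_i·b_i) · W · i = 214.3 × 726 × 0.001300 = 202.2 m³/day.

202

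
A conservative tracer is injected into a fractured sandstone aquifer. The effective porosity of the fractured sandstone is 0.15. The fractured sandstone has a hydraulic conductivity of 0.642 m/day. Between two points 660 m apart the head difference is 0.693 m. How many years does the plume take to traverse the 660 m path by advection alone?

402

Hydraulic gradient i = Δh / L = 0.693 / 660 = 0.001050.
Darcy flux q = K · i = 0.6420 × 0.001050 = 0.0006741 m/day.
Seepage velocity v = q / n_e = 0.0006741 / 0.15 = 0.004494 m/day.
Travel time t = L / v = 660 / 0.004494 = 1.469e+05 days = 402.1 years.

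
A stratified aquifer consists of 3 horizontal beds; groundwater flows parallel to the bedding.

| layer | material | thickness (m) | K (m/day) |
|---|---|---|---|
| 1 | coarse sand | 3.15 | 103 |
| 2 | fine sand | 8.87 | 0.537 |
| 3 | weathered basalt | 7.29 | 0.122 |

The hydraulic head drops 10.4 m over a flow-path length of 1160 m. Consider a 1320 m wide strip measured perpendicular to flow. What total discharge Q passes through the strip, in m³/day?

Flow is parallel to layering, so each bed carries its own Darcy discharge and the transmissivities add.
Σ(K_i·b_i) = 103×3.15 + 0.537×8.87 + 0.122×7.29 = 330.1 m²/day.
Hydraulic gradient i = Δh / L = 10.4 / 1160 = 0.008966.
Q = Σ(K_i·b_i) · W · i = 330.1 × 1320 × 0.008966 = 3907 m³/day.

3910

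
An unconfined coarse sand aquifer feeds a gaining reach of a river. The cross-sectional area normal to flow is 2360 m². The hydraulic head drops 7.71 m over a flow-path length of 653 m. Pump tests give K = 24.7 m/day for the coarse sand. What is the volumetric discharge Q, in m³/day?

Hydraulic gradient i = Δh / L = 7.71 / 653 = 0.01181.
Darcy's law: Q = K · A · i = 24.70 × 2360 × 0.01181 = 688.3 m³/day.

688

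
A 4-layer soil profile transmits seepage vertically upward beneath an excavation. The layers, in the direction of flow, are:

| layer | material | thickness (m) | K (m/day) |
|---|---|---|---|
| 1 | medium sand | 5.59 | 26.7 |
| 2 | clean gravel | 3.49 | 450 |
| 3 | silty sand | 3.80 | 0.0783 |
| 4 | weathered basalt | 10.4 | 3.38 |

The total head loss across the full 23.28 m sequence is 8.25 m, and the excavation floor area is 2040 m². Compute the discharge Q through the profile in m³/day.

Flow is perpendicular to layering, so the layers act in series and the equivalent K is the thickness-weighted harmonic mean.
Total thickness L = 5.59 + 3.49 + 3.80 + 10.4 = 23.28 m.
Σ(b_i/K_i) = 5.59/26.7 + 3.49/450 + 3.80/0.0783 + 10.4/3.38 = 51.83 d.
K_eq = L / Σ(b_i/K_i) = 23.28 / 51.83 = 0.4492 m/day.
Q = K_eq · A · (Δh/L) = 0.4492 × 2040 × (8.25/23.28) = 324.7 m³/day.

325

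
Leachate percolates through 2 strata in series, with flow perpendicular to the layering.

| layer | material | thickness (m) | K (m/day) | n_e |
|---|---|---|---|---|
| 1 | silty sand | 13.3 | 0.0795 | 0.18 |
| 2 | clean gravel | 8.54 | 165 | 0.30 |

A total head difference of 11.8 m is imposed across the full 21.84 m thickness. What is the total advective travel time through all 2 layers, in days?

70.3

With flow normal to the layers, continuity requires the same specific discharge q through every layer.
Σ(b_i/K_i) = 13.3/0.0795 + 8.54/165 = 167.3 d.
q = Δh / Σ(b_i/K_i) = 11.8 / 167.3 = 0.07051 m/day.
In each layer the seepage velocity is v_i = q/n_i, so the layer transit time is t_i = b_i·n_i / q:
  layer 1 (silty sand): t_1 = 13.3 × 0.18 / 0.07051 = 33.95 d
  layer 2 (clean gravel): t_2 = 8.54 × 0.30 / 0.07051 = 36.33 d
Total t = Σ t_i = 70.29 days.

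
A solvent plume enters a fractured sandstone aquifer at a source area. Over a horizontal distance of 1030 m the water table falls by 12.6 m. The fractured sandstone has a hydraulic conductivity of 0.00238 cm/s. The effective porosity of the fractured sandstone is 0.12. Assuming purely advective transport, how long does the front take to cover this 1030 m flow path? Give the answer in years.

Convert K: 0.00238 cm/s × 864 = 2.056 m/day.
Hydraulic gradient i = Δh / L = 12.6 / 1030 = 0.01223.
Darcy flux q = K · i = 2.056 × 0.01223 = 0.02515 m/day.
Seepage velocity v = q / n_e = 0.02515 / 0.12 = 0.2096 m/day.
Travel time t = L / v = 1030 / 0.2096 = 4914 days = 13.45 years.

13.5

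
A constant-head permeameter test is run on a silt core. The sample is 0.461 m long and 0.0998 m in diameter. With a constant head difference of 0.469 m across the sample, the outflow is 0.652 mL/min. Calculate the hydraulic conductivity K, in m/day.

0.118

Cross-sectional area A = π·(d/2)² = π × (0.0998/2)² = 0.007823 m².
Convert discharge: 0.652 mL/min = 1.087e-08 m³/s.
Darcy's law rearranged: K = Q·L / (A·Δh) = 1.087e-08 × 0.461 / (0.007823 × 0.469) = 1.365e-06 m/s = 0.1180 m/day.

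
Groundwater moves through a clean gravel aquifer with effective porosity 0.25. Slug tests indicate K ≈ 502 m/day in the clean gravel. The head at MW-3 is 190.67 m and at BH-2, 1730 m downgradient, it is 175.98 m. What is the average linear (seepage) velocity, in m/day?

Hydraulic gradient i = (190.67 − 175.98) / 1730 = 14.69 / 1730 = 0.008491.
Darcy flux q = K · i = 502.0 × 0.008491 = 4.263 m/day.
Seepage velocity v = q / n_e = 4.263 / 0.25 = 17.05 m/day.

17.1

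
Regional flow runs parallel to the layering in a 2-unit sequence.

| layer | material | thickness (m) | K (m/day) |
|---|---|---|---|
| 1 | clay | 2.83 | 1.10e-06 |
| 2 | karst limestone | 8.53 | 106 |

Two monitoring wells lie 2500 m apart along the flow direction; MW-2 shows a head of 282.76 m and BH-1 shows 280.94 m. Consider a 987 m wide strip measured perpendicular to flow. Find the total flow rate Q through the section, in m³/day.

Flow is parallel to layering, so each bed carries its own Darcy discharge and the transmissivities add.
Σ(K_i·b_i) = 1.10e-06×2.83 + 106×8.53 = 904.2 m²/day.
Hydraulic gradient i = (282.76 − 280.94) / 2500 = 1.82 / 2500 = 0.0007280.
Q = Σ(K_i·b_i) · W · i = 904.2 × 987 × 0.0007280 = 649.7 m³/day.

650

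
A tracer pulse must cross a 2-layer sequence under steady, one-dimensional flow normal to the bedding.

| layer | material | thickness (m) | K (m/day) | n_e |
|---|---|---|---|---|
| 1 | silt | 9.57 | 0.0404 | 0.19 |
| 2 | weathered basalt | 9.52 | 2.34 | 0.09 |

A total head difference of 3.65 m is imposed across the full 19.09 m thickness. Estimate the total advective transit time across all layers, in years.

With flow normal to the layers, continuity requires the same specific discharge q through every layer.
Σ(b_i/K_i) = 9.57/0.0404 + 9.52/2.34 = 240.9 d.
q = Δh / Σ(b_i/K_i) = 3.65 / 240.9 = 0.01515 m/day.
In each layer the seepage velocity is v_i = q/n_i, so the layer transit time is t_i = b_i·n_i / q:
  layer 1 (silt): t_1 = 9.57 × 0.19 / 0.01515 = 120.0 d
  layer 2 (weathered basalt): t_2 = 9.52 × 0.09 / 0.01515 = 56.56 d
Total t = Σ t_i = 176.6 days = 0.4835 years.

0.483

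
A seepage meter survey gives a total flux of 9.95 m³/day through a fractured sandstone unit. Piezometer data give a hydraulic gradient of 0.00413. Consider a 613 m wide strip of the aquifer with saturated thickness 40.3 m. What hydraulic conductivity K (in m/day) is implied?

Cross-sectional area A = 613 × 40.3 = 24704 m².
Hydraulic gradient i = 0.00413.
From Q = K·A·i, K = Q / (A·i) = 9.95 / (24704 × 0.004130) = 0.09752 m/day.

0.0975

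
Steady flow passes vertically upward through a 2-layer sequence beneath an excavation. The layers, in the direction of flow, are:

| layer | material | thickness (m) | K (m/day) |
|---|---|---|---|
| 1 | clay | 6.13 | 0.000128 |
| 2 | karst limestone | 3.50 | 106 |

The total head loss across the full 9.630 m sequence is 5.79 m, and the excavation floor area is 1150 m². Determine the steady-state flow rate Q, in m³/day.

Flow is perpendicular to layering, so the layers act in series and the equivalent K is the thickness-weighted harmonic mean.
Total thickness L = 6.13 + 3.50 = 9.630 m.
Σ(b_i/K_i) = 6.13/0.000128 + 3.50/106 = 47891 d.
K_eq = L / Σ(b_i/K_i) = 9.630 / 47891 = 0.0002011 m/day.
Q = K_eq · A · (Δh/L) = 0.0002011 × 1150 × (5.79/9.630) = 0.1390 m³/day.

0.139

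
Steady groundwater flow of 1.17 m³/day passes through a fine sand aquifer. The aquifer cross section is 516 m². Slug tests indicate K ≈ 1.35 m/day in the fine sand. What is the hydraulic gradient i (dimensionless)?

From Q = K·A·i, i = Q / (K·A) = 1.17 / (1.350 × 516.0) = 0.001680.

0.00168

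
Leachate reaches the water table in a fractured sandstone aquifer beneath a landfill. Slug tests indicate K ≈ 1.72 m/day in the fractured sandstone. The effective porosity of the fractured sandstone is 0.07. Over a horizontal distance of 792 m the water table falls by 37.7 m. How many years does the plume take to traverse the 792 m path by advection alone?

Hydraulic gradient i = Δh / L = 37.7 / 792 = 0.04760.
Darcy flux q = K · i = 1.720 × 0.04760 = 0.08187 m/day.
Seepage velocity v = q / n_e = 0.08187 / 0.07 = 1.170 m/day.
Travel time t = L / v = 792 / 1.170 = 677.1 days = 1.854 years.

1.85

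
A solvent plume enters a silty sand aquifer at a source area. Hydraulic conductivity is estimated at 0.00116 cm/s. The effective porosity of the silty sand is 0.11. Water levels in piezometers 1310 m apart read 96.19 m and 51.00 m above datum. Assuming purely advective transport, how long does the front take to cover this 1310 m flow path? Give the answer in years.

11.4

Convert K: 0.00116 cm/s × 864 = 1.002 m/day.
Hydraulic gradient i = (96.19 − 51.00) / 1310 = 45.19 / 1310 = 0.03450.
Darcy flux q = K · i = 1.002 × 0.03450 = 0.03457 m/day.
Seepage velocity v = q / n_e = 0.03457 / 0.11 = 0.3143 m/day.
Travel time t = L / v = 1310 / 0.3143 = 4168 days = 11.41 years.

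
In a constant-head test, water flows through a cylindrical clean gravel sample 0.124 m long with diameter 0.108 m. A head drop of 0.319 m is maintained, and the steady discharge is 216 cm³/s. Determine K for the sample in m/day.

792

Cross-sectional area A = π·(d/2)² = π × (0.108/2)² = 0.009161 m².
Convert discharge: 216 cm³/s = 0.0002160 m³/s.
Darcy's law rearranged: K = Q·L / (A·Δh) = 0.0002160 × 0.124 / (0.009161 × 0.319) = 0.009165 m/s = 791.9 m/day.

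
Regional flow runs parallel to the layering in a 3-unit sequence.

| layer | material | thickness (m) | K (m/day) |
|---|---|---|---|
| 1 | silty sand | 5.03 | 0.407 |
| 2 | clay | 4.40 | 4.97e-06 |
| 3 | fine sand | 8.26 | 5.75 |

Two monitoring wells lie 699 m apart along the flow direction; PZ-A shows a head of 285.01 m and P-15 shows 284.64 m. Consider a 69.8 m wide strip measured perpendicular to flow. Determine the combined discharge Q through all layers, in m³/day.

1.83

Flow is parallel to layering, so each bed carries its own Darcy discharge and the transmissivities add.
Σ(K_i·b_i) = 0.407×5.03 + 4.97e-06×4.40 + 5.75×8.26 = 49.54 m²/day.
Hydraulic gradient i = (285.01 − 284.64) / 699 = 0.37 / 699 = 0.0005293.
Q = Σ(K_i·b_i) · W · i = 49.54 × 69.8 × 0.0005293 = 1.830 m³/day.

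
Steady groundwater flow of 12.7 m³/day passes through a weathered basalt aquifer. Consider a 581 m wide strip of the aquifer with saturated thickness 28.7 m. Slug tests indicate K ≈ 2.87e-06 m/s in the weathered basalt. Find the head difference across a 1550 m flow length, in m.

4.76

Convert K: 2.87e-06 m/s × 86400 = 0.2480 m/day.
Cross-sectional area A = 581 × 28.7 = 16675 m².
From Q = K·A·i, i = Q / (K·A) = 12.7 / (0.2480 × 16675) = 0.003071.
Head loss Δh = i · L = 0.003071 × 1550 = 4.761 m.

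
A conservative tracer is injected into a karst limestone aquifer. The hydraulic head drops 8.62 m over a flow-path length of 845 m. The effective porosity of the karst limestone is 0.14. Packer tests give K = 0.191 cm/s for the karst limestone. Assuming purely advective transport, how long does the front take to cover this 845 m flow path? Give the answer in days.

70.3

Convert K: 0.191 cm/s × 864 = 165.0 m/day.
Hydraulic gradient i = Δh / L = 8.62 / 845 = 0.01020.
Darcy flux q = K · i = 165.0 × 0.01020 = 1.683 m/day.
Seepage velocity v = q / n_e = 1.683 / 0.14 = 12.02 m/day.
Travel time t = L / v = 845 / 12.02 = 70.27 days.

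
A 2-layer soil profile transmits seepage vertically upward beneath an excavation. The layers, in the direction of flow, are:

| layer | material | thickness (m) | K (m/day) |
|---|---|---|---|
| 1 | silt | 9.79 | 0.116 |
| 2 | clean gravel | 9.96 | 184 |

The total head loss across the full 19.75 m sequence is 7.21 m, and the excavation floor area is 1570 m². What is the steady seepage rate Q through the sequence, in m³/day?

134

Flow is perpendicular to layering, so the layers act in series and the equivalent K is the thickness-weighted harmonic mean.
Total thickness L = 9.79 + 9.96 = 19.75 m.
Σ(b_i/K_i) = 9.79/0.116 + 9.96/184 = 84.45 d.
K_eq = L / Σ(b_i/K_i) = 19.75 / 84.45 = 0.2339 m/day.
Q = K_eq · A · (Δh/L) = 0.2339 × 1570 × (7.21/19.75) = 134.0 m³/day.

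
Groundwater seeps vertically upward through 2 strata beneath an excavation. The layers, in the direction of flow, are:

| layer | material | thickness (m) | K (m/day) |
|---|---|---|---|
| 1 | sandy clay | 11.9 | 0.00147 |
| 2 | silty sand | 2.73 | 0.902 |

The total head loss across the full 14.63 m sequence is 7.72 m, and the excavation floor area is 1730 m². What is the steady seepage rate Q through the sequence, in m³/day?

1.65

Flow is perpendicular to layering, so the layers act in series and the equivalent K is the thickness-weighted harmonic mean.
Total thickness L = 11.9 + 2.73 = 14.63 m.
Σ(b_i/K_i) = 11.9/0.00147 + 2.73/0.902 = 8098 d.
K_eq = L / Σ(b_i/K_i) = 14.63 / 8098 = 0.001807 m/day.
Q = K_eq · A · (Δh/L) = 0.001807 × 1730 × (7.72/14.63) = 1.649 m³/day.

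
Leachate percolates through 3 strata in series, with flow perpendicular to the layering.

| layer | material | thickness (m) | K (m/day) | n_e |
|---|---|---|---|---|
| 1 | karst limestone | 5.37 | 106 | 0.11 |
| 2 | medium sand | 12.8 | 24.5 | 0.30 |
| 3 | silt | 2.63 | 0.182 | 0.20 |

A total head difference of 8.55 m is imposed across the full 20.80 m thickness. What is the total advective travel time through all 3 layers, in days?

With flow normal to the layers, continuity requires the same specific discharge q through every layer.
Σ(b_i/K_i) = 5.37/106 + 12.8/24.5 + 2.63/0.182 = 15.02 d.
q = Δh / Σ(b_i/K_i) = 8.55 / 15.02 = 0.5691 m/day.
In each layer the seepage velocity is v_i = q/n_i, so the layer transit time is t_i = b_i·n_i / q:
  layer 1 (karst limestone): t_1 = 5.37 × 0.11 / 0.5691 = 1.038 d
  layer 2 (medium sand): t_2 = 12.8 × 0.30 / 0.5691 = 6.747 d
  layer 3 (silt): t_3 = 2.63 × 0.20 / 0.5691 = 0.9243 d
Total t = Σ t_i = 8.710 days.

8.71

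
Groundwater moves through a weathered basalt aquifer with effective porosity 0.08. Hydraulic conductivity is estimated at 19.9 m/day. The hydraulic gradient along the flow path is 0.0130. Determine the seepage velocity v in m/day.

Hydraulic gradient i = 0.0130.
Darcy flux q = K · i = 19.90 × 0.01300 = 0.2587 m/day.
Seepage velocity v = q / n_e = 0.2587 / 0.08 = 3.234 m/day.

3.23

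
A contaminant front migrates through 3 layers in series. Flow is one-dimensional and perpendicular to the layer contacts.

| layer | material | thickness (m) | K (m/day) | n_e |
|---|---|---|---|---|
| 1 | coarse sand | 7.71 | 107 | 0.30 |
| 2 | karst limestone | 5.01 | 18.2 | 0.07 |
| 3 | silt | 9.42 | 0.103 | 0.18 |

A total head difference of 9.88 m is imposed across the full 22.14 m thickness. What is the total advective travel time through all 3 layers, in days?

40.5

With flow normal to the layers, continuity requires the same specific discharge q through every layer.
Σ(b_i/K_i) = 7.71/107 + 5.01/18.2 + 9.42/0.103 = 91.80 d.
q = Δh / Σ(b_i/K_i) = 9.88 / 91.80 = 0.1076 m/day.
In each layer the seepage velocity is v_i = q/n_i, so the layer transit time is t_i = b_i·n_i / q:
  layer 1 (coarse sand): t_1 = 7.71 × 0.30 / 0.1076 = 21.49 d
  layer 2 (karst limestone): t_2 = 5.01 × 0.07 / 0.1076 = 3.259 d
  layer 3 (silt): t_3 = 9.42 × 0.18 / 0.1076 = 15.76 d
Total t = Σ t_i = 40.51 days.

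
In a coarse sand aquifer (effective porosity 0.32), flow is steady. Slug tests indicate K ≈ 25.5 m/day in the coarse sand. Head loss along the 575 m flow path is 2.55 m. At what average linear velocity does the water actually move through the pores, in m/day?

0.353

Hydraulic gradient i = Δh / L = 2.55 / 575 = 0.004435.
Darcy flux q = K · i = 25.50 × 0.004435 = 0.1131 m/day.
Seepage velocity v = q / n_e = 0.1131 / 0.32 = 0.3534 m/day.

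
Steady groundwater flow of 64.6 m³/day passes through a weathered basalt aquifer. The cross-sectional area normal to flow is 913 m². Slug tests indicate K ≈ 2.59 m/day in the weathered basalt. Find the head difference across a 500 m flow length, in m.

13.7

From Q = K·A·i, i = Q / (K·A) = 64.6 / (2.590 × 913.0) = 0.02732.
Head loss Δh = i · L = 0.02732 × 500 = 13.66 m.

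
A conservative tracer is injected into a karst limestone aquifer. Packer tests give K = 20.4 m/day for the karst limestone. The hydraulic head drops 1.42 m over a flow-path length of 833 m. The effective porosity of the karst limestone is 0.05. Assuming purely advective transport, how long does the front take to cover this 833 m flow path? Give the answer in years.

Hydraulic gradient i = Δh / L = 1.42 / 833 = 0.001705.
Darcy flux q = K · i = 20.40 × 0.001705 = 0.03478 m/day.
Seepage velocity v = q / n_e = 0.03478 / 0.05 = 0.6955 m/day.
Travel time t = L / v = 833 / 0.6955 = 1198 days = 3.279 years.

3.28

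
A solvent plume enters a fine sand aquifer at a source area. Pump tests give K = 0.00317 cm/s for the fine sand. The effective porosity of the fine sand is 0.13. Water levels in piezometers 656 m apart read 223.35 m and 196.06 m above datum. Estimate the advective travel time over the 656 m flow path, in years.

Convert K: 0.00317 cm/s × 864 = 2.739 m/day.
Hydraulic gradient i = (223.35 − 196.06) / 656 = 27.29 / 656 = 0.04160.
Darcy flux q = K · i = 2.739 × 0.04160 = 0.1139 m/day.
Seepage velocity v = q / n_e = 0.1139 / 0.13 = 0.8765 m/day.
Travel time t = L / v = 656 / 0.8765 = 748.5 days = 2.049 years.

2.05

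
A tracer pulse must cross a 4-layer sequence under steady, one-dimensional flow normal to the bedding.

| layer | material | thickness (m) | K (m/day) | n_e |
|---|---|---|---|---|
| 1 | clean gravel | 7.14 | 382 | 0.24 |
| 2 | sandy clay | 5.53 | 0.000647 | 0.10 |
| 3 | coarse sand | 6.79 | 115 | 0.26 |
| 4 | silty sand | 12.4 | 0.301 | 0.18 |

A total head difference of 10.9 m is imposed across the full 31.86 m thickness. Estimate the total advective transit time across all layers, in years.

13.5

With flow normal to the layers, continuity requires the same specific discharge q through every layer.
Σ(b_i/K_i) = 7.14/382 + 5.53/0.000647 + 6.79/115 + 12.4/0.301 = 8588 d.
q = Δh / Σ(b_i/K_i) = 10.9 / 8588 = 0.001269 m/day.
In each layer the seepage velocity is v_i = q/n_i, so the layer transit time is t_i = b_i·n_i / q:
  layer 1 (clean gravel): t_1 = 7.14 × 0.24 / 0.001269 = 1350 d
  layer 2 (sandy clay): t_2 = 5.53 × 0.10 / 0.001269 = 435.7 d
  layer 3 (coarse sand): t_3 = 6.79 × 0.26 / 0.001269 = 1391 d
  layer 4 (silty sand): t_4 = 12.4 × 0.18 / 0.001269 = 1759 d
Total t = Σ t_i = 4936 days = 13.51 years.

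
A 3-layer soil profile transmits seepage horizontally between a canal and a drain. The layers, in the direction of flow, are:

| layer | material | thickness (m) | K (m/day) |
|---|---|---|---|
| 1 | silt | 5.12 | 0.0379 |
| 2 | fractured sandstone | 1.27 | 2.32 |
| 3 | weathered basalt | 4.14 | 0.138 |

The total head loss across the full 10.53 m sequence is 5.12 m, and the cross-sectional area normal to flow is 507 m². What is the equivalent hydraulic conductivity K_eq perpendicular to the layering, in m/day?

Flow is perpendicular to layering, so the layers act in series and the equivalent K is the thickness-weighted harmonic mean.
Total thickness L = 5.12 + 1.27 + 4.14 = 10.53 m.
Σ(b_i/K_i) = 5.12/0.0379 + 1.27/2.32 + 4.14/0.138 = 165.6 d.
K_eq = L / Σ(b_i/K_i) = 10.53 / 165.6 = 0.06357 m/day.

0.0636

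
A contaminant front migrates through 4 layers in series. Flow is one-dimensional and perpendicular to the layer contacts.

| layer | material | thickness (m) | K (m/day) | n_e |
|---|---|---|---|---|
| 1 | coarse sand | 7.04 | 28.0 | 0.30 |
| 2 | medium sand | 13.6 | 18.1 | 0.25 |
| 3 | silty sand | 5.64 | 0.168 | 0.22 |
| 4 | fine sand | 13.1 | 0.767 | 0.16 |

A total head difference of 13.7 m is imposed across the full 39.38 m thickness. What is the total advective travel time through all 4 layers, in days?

With flow normal to the layers, continuity requires the same specific discharge q through every layer.
Σ(b_i/K_i) = 7.04/28.0 + 13.6/18.1 + 5.64/0.168 + 13.1/0.767 = 51.65 d.
q = Δh / Σ(b_i/K_i) = 13.7 / 51.65 = 0.2652 m/day.
In each layer the seepage velocity is v_i = q/n_i, so the layer transit time is t_i = b_i·n_i / q:
  layer 1 (coarse sand): t_1 = 7.04 × 0.30 / 0.2652 = 7.963 d
  layer 2 (medium sand): t_2 = 13.6 × 0.25 / 0.2652 = 12.82 d
  layer 3 (silty sand): t_3 = 5.64 × 0.22 / 0.2652 = 4.678 d
  layer 4 (fine sand): t_4 = 13.1 × 0.16 / 0.2652 = 7.903 d
Total t = Σ t_i = 33.36 days.

33.4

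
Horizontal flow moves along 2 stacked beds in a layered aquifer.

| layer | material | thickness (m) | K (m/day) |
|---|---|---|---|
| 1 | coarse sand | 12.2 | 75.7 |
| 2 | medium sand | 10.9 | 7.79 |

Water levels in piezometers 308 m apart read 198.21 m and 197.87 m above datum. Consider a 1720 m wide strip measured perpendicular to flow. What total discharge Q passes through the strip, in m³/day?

1910

Flow is parallel to layering, so each bed carries its own Darcy discharge and the transmissivities add.
Σ(K_i·b_i) = 75.7×12.2 + 7.79×10.9 = 1008 m²/day.
Hydraulic gradient i = (198.21 − 197.87) / 308 = 0.34 / 308 = 0.001104.
Q = Σ(K_i·b_i) · W · i = 1008 × 1720 × 0.001104 = 1915 m³/day.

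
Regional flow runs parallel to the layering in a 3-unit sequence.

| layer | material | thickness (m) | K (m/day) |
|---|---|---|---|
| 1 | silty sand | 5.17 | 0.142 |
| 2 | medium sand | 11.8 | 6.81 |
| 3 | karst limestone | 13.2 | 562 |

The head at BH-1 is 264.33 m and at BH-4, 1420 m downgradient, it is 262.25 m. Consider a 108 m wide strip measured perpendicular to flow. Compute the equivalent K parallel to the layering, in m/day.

249

Flow is parallel to layering, so each bed carries its own Darcy discharge and the transmissivities add.
Σ(K_i·b_i) = 0.142×5.17 + 6.81×11.8 + 562×13.2 = 7499 m²/day.
Total thickness b = 30.17 m, so K_eq = Σ(K_i·b_i)/b = 248.6 m/day.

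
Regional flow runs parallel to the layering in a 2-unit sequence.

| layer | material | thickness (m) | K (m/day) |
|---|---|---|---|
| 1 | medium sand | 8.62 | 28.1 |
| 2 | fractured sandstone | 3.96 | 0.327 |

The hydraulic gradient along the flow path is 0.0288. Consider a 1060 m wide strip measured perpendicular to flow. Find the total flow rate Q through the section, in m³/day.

7430

Flow is parallel to layering, so each bed carries its own Darcy discharge and the transmissivities add.
Σ(K_i·b_i) = 28.1×8.62 + 0.327×3.96 = 243.5 m²/day.
Hydraulic gradient i = 0.0288.
Q = Σ(K_i·b_i) · W · i = 243.5 × 1060 × 0.02880 = 7434 m³/day.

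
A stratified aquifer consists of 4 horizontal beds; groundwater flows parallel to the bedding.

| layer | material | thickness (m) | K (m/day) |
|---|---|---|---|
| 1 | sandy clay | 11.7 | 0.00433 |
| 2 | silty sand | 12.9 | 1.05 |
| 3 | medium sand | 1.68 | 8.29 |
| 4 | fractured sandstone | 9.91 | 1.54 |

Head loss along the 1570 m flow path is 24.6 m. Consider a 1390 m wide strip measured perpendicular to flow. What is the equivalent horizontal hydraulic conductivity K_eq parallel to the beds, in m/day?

1.18

Flow is parallel to layering, so each bed carries its own Darcy discharge and the transmissivities add.
Σ(K_i·b_i) = 0.00433×11.7 + 1.05×12.9 + 8.29×1.68 + 1.54×9.91 = 42.78 m²/day.
Total thickness b = 36.19 m, so K_eq = Σ(K_i·b_i)/b = 1.182 m/day.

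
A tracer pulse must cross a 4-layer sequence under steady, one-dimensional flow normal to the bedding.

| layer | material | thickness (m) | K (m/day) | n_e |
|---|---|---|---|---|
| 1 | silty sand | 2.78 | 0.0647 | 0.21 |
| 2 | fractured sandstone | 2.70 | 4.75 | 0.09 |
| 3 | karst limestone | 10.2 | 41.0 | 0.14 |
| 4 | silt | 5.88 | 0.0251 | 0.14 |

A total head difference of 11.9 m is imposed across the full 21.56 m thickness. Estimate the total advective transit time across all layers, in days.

71.9

With flow normal to the layers, continuity requires the same specific discharge q through every layer.
Σ(b_i/K_i) = 2.78/0.0647 + 2.70/4.75 + 10.2/41.0 + 5.88/0.0251 = 278.0 d.
q = Δh / Σ(b_i/K_i) = 11.9 / 278.0 = 0.04280 m/day.
In each layer the seepage velocity is v_i = q/n_i, so the layer transit time is t_i = b_i·n_i / q:
  layer 1 (silty sand): t_1 = 2.78 × 0.21 / 0.04280 = 13.64 d
  layer 2 (fractured sandstone): t_2 = 2.70 × 0.09 / 0.04280 = 5.678 d
  layer 3 (karst limestone): t_3 = 10.2 × 0.14 / 0.04280 = 33.37 d
  layer 4 (silt): t_4 = 5.88 × 0.14 / 0.04280 = 19.23 d
Total t = Σ t_i = 71.92 days.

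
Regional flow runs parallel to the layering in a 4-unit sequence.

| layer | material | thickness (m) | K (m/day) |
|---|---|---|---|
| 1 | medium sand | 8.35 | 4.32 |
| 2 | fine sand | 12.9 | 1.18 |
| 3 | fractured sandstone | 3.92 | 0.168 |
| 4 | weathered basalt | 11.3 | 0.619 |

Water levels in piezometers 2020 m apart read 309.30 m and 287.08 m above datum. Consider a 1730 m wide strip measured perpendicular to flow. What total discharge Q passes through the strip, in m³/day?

1120

Flow is parallel to layering, so each bed carries its own Darcy discharge and the transmissivities add.
Σ(K_i·b_i) = 4.32×8.35 + 1.18×12.9 + 0.168×3.92 + 0.619×11.3 = 58.95 m²/day.
Hydraulic gradient i = (309.30 − 287.08) / 2020 = 22.22 / 2020 = 0.01100.
Q = Σ(K_i·b_i) · W · i = 58.95 × 1730 × 0.01100 = 1122 m³/day.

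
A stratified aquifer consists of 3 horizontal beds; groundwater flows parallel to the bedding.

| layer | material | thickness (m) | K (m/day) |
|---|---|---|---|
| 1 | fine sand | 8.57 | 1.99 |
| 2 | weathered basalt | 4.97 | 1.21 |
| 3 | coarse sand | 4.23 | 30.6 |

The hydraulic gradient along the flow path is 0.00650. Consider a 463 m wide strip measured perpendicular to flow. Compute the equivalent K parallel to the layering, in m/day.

8.58

Flow is parallel to layering, so each bed carries its own Darcy discharge and the transmissivities add.
Σ(K_i·b_i) = 1.99×8.57 + 1.21×4.97 + 30.6×4.23 = 152.5 m²/day.
Total thickness b = 17.77 m, so K_eq = Σ(K_i·b_i)/b = 8.582 m/day.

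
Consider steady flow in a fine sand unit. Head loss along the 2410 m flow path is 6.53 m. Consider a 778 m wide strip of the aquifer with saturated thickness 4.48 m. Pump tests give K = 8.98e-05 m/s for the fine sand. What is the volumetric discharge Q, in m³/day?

Convert K: 8.98e-05 m/s × 86400 = 7.759 m/day.
Cross-sectional area A = 778 × 4.48 = 3485 m².
Hydraulic gradient i = Δh / L = 6.53 / 2410 = 0.002710.
Darcy's law: Q = K · A · i = 7.759 × 3485 × 0.002710 = 73.27 m³/day.

73.3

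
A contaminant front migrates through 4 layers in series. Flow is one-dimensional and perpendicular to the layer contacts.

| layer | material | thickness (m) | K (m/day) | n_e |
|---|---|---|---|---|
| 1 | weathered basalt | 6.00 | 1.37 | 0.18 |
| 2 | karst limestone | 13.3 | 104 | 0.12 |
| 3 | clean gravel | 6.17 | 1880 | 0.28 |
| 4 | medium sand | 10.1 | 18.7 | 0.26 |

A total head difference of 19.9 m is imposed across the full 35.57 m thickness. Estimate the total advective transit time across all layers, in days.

1.78

With flow normal to the layers, continuity requires the same specific discharge q through every layer.
Σ(b_i/K_i) = 6.00/1.37 + 13.3/104 + 6.17/1880 + 10.1/18.7 = 5.051 d.
q = Δh / Σ(b_i/K_i) = 19.9 / 5.051 = 3.940 m/day.
In each layer the seepage velocity is v_i = q/n_i, so the layer transit time is t_i = b_i·n_i / q:
  layer 1 (weathered basalt): t_1 = 6.00 × 0.18 / 3.940 = 0.2741 d
  layer 2 (karst limestone): t_2 = 13.3 × 0.12 / 3.940 = 0.4051 d
  layer 3 (clean gravel): t_3 = 6.17 × 0.28 / 3.940 = 0.4385 d
  layer 4 (medium sand): t_4 = 10.1 × 0.26 / 3.940 = 0.6665 d
Total t = Σ t_i = 1.784 days.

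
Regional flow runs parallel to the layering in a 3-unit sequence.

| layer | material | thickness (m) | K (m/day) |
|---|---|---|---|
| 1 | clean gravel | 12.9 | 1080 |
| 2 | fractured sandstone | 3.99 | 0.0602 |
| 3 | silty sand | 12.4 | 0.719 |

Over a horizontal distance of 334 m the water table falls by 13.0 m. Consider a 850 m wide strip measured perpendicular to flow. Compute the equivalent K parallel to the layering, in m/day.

476

Flow is parallel to layering, so each bed carries its own Darcy discharge and the transmissivities add.
Σ(K_i·b_i) = 1080×12.9 + 0.0602×3.99 + 0.719×12.4 = 13941 m²/day.
Total thickness b = 29.29 m, so K_eq = Σ(K_i·b_i)/b = 476.0 m/day.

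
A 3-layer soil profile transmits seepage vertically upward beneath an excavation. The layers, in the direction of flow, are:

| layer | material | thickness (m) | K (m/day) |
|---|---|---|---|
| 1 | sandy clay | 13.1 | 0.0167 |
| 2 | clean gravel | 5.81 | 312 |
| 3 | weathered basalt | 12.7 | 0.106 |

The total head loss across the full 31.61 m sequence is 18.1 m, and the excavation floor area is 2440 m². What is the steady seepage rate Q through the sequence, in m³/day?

Flow is perpendicular to layering, so the layers act in series and the equivalent K is the thickness-weighted harmonic mean.
Total thickness L = 13.1 + 5.81 + 12.7 = 31.61 m.
Σ(b_i/K_i) = 13.1/0.0167 + 5.81/312 + 12.7/0.106 = 904.3 d.
K_eq = L / Σ(b_i/K_i) = 31.61 / 904.3 = 0.03496 m/day.
Q = K_eq · A · (Δh/L) = 0.03496 × 2440 × (18.1/31.61) = 48.84 m³/day.

48.8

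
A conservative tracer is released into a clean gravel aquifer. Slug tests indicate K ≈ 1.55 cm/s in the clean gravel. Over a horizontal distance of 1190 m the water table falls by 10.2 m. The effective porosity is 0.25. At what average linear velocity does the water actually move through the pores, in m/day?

45.9

Convert K: 1.55 cm/s × 864 = 1339 m/day.
Hydraulic gradient i = Δh / L = 10.2 / 1190 = 0.008571.
Darcy flux q = K · i = 1339 × 0.008571 = 11.48 m/day.
Seepage velocity v = q / n_e = 11.48 / 0.25 = 45.92 m/day.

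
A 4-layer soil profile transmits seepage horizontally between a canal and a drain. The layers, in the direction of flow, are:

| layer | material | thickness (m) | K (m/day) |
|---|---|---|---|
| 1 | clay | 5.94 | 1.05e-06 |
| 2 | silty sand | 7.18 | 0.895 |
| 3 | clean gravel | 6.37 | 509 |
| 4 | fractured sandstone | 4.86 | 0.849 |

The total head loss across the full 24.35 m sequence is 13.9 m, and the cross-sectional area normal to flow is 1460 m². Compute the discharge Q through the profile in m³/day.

Flow is perpendicular to layering, so the layers act in series and the equivalent K is the thickness-weighted harmonic mean.
Total thickness L = 5.94 + 7.18 + 6.37 + 4.86 = 24.35 m.
Σ(b_i/K_i) = 5.94/1.05e-06 + 7.18/0.895 + 6.37/509 + 4.86/0.849 = 5.657e+06 d.
K_eq = L / Σ(b_i/K_i) = 24.35 / 5.657e+06 = 4.304e-06 m/day.
Q = K_eq · A · (Δh/L) = 4.304e-06 × 1460 × (13.9/24.35) = 0.003587 m³/day.

0.00359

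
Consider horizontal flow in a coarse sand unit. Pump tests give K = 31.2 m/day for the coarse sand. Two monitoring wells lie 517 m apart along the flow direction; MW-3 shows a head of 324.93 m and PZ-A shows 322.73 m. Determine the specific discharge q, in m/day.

Hydraulic gradient i = (324.93 − 322.73) / 517 = 2.2 / 517 = 0.004255.
Specific discharge q = K · i = 31.20 × 0.004255 = 0.1328 m/day.

0.133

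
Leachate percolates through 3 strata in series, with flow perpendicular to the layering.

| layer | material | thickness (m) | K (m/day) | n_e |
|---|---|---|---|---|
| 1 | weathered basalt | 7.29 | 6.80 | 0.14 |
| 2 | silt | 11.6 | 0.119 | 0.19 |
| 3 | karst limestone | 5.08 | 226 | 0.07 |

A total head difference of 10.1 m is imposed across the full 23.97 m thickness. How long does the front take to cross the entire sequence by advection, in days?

With flow normal to the layers, continuity requires the same specific discharge q through every layer.
Σ(b_i/K_i) = 7.29/6.80 + 11.6/0.119 + 5.08/226 = 98.57 d.
q = Δh / Σ(b_i/K_i) = 10.1 / 98.57 = 0.1025 m/day.
In each layer the seepage velocity is v_i = q/n_i, so the layer transit time is t_i = b_i·n_i / q:
  layer 1 (weathered basalt): t_1 = 7.29 × 0.14 / 0.1025 = 9.961 d
  layer 2 (silt): t_2 = 11.6 × 0.19 / 0.1025 = 21.51 d
  layer 3 (karst limestone): t_3 = 5.08 × 0.07 / 0.1025 = 3.471 d
Total t = Σ t_i = 34.94 days.

34.9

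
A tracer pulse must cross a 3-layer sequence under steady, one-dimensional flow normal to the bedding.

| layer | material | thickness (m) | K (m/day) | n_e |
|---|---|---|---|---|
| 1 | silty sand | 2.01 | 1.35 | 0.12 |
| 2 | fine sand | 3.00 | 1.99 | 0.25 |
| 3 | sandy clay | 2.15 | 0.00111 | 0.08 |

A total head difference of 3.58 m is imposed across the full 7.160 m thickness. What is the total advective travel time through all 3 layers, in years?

With flow normal to the layers, continuity requires the same specific discharge q through every layer.
Σ(b_i/K_i) = 2.01/1.35 + 3.00/1.99 + 2.15/0.00111 = 1940 d.
q = Δh / Σ(b_i/K_i) = 3.58 / 1940 = 0.001845 m/day.
In each layer the seepage velocity is v_i = q/n_i, so the layer transit time is t_i = b_i·n_i / q:
  layer 1 (silty sand): t_1 = 2.01 × 0.12 / 0.001845 = 130.7 d
  layer 2 (fine sand): t_2 = 3.00 × 0.25 / 0.001845 = 406.4 d
  layer 3 (sandy clay): t_3 = 2.15 × 0.08 / 0.001845 = 93.20 d
Total t = Σ t_i = 630.3 days = 1.726 years.

1.73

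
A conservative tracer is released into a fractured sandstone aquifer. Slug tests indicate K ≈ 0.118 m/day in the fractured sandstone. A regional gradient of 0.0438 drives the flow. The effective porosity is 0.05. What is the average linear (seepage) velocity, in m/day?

Hydraulic gradient i = 0.0438.
Darcy flux q = K · i = 0.1180 × 0.04380 = 0.005168 m/day.
Seepage velocity v = q / n_e = 0.005168 / 0.05 = 0.1034 m/day.

0.103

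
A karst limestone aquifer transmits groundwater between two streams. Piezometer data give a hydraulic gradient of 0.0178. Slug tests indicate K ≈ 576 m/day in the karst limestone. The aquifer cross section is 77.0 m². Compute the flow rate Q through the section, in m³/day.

789

Hydraulic gradient i = 0.0178.
Darcy's law: Q = K · A · i = 576.0 × 77.00 × 0.01780 = 789.5 m³/day.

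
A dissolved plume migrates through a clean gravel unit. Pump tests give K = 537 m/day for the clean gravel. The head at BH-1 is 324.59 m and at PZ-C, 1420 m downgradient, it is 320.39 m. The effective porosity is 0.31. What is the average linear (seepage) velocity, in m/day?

5.12

Hydraulic gradient i = (324.59 − 320.39) / 1420 = 4.2 / 1420 = 0.002958.
Darcy flux q = K · i = 537.0 × 0.002958 = 1.588 m/day.
Seepage velocity v = q / n_e = 1.588 / 0.31 = 5.124 m/day.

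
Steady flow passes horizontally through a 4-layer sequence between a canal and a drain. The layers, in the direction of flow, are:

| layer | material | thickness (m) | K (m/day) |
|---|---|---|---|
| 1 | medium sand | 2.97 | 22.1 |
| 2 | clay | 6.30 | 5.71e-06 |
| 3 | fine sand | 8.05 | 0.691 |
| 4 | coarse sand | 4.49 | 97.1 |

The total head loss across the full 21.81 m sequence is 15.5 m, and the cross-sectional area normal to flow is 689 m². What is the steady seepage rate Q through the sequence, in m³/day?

0.00968

Flow is perpendicular to layering, so the layers act in series and the equivalent K is the thickness-weighted harmonic mean.
Total thickness L = 2.97 + 6.30 + 8.05 + 4.49 = 21.81 m.
Σ(b_i/K_i) = 2.97/22.1 + 6.30/5.71e-06 + 8.05/0.691 + 4.49/97.1 = 1.103e+06 d.
K_eq = L / Σ(b_i/K_i) = 21.81 / 1.103e+06 = 1.977e-05 m/day.
Q = K_eq · A · (Δh/L) = 1.977e-05 × 689 × (15.5/21.81) = 0.009679 m³/day.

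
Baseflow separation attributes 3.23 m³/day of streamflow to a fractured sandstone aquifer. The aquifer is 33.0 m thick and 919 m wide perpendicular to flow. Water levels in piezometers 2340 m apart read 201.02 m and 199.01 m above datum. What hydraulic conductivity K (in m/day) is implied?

Cross-sectional area A = 919 × 33.0 = 30327 m².
Hydraulic gradient i = (201.02 − 199.01) / 2340 = 2.01 / 2340 = 0.0008590.
From Q = K·A·i, K = Q / (A·i) = 3.23 / (30327 × 0.0008590) = 0.1240 m/day.

0.124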